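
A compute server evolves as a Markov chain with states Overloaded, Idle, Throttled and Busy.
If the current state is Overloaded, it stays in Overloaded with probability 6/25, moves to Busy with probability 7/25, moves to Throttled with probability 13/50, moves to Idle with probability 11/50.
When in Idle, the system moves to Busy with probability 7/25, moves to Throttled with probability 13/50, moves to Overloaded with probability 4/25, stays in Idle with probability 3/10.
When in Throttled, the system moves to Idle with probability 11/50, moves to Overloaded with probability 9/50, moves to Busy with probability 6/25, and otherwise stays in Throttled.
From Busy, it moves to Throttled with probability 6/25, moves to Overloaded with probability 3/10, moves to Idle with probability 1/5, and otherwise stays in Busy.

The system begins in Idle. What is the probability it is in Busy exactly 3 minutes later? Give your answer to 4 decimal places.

0.2635

Propagate the distribution vector 3 minutes from Idle.
After 0 minutes: (0.0000, 1.0000, 0.0000, 0.0000)
After 1 minute: (0.1600, 0.3000, 0.2600, 0.2800)
After 2 minutes: (0.2172, 0.2384, 0.2804, 0.2640)
After 3 minutes: (0.2199, 0.2338, 0.2828, 0.2635)
P(in Busy after 3 minutes) = 0.2635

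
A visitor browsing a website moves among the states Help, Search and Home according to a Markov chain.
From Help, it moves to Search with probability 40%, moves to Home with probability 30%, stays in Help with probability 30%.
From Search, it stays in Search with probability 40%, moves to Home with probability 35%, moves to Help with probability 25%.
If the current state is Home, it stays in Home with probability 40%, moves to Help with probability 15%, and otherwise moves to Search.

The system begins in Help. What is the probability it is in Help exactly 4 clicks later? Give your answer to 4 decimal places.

Propagate the distribution vector 4 clicks from Help.
After 0 clicks: (1.0000, 0.0000, 0.0000)
After 1 click: (0.3000, 0.4000, 0.3000)
After 2 clicks: (0.2350, 0.4150, 0.3500)
After 3 clicks: (0.2268, 0.4175, 0.3558)
After 4 clicks: (0.2258, 0.4178, 0.3565)
P(in Help after 4 clicks) = 0.2258

0.2258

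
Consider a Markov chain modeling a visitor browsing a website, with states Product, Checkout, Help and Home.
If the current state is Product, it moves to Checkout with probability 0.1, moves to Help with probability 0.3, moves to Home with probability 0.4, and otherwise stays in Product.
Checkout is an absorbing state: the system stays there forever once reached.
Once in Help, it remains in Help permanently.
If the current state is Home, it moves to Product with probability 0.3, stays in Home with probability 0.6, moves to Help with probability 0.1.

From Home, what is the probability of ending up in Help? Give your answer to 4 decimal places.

0.8500

Let h(s) be the probability of absorption at Help starting from transient state s. Then h(Help) = 1 and h(Checkout) = 0. By first-step analysis:
h(Product) = 0.2·h(Product) + 0.1·0 + 0.3·1 + 0.4·h(Home)
h(Home) = 0.3·h(Product) + 0.1·1 + 0.6·h(Home)
Solving: h(Product) = 0.8000, h(Home) = 0.8500.
Starting from Home, the probability is 0.8500.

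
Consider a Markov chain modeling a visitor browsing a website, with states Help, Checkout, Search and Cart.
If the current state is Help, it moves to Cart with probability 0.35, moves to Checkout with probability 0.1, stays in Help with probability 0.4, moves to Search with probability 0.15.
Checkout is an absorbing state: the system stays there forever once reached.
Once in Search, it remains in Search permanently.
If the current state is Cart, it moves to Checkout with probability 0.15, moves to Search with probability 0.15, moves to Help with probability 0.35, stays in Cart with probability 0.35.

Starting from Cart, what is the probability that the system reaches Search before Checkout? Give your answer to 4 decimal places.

0.5327

Let h(s) be the probability of absorption at Search starting from transient state s. Then h(Search) = 1 and h(Checkout) = 0. By first-step analysis:
h(Help) = 0.4·h(Help) + 0.1·0 + 0.15·1 + 0.35·h(Cart)
h(Cart) = 0.35·h(Help) + 0.15·0 + 0.15·1 + 0.35·h(Cart)
Solving: h(Help) = 0.5607, h(Cart) = 0.5327.
Starting from Cart, the probability is 0.5327.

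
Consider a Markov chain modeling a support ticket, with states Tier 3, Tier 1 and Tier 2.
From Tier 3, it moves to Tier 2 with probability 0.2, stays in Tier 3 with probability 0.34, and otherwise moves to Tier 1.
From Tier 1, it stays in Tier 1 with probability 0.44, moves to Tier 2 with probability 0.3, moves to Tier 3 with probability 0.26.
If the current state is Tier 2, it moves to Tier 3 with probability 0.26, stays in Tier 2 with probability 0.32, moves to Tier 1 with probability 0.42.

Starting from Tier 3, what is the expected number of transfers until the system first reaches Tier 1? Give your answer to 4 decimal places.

2.2177

Let t(s) be the expected number of transfers to first reach Tier 1 from state s, with t(Tier 1) = 0. Conditioning on the first transfer:
t(Tier 3) = 1 + 0.34·t(Tier 3) + 0.2·t(Tier 2)
t(Tier 2) = 1 + 0.26·t(Tier 3) + 0.32·t(Tier 2)
Solving: t(Tier 3) = 2.2177, t(Tier 2) = 2.3185.
Expected transfers from Tier 3 to Tier 1: 2.2177.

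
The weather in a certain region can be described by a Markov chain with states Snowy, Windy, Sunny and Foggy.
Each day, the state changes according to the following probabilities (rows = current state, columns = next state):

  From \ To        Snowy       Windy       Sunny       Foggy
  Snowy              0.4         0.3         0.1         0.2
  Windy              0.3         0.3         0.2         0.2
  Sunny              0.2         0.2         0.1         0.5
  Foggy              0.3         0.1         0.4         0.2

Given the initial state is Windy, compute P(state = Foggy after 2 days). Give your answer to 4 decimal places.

0.2600

Propagate the distribution vector 2 days from Windy.
After 0 days: (0.0000, 1.0000, 0.0000, 0.0000)
After 1 day: (0.3000, 0.3000, 0.2000, 0.2000)
After 2 days: (0.3100, 0.2400, 0.1900, 0.2600)
P(in Foggy after 2 days) = 0.2600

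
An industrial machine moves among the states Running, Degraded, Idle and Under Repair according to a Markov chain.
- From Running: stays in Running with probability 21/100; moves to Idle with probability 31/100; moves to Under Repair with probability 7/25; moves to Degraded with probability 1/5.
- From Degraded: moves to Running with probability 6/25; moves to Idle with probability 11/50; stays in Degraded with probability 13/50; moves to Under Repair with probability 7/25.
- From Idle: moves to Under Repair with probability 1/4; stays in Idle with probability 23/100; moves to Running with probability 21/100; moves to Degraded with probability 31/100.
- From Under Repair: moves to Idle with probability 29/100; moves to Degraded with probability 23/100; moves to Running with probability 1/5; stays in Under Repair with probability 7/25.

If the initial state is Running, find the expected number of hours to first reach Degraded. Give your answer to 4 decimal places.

Let t(s) be the expected number of hours to first reach Degraded from state s, with t(Degraded) = 0. Conditioning on the first hour:
t(Running) = 1 + 0.21·t(Running) + 0.31·t(Idle) + 0.28·t(Under Repair)
t(Idle) = 1 + 0.21·t(Running) + 0.23·t(Idle) + 0.25·t(Under Repair)
t(Under Repair) = 1 + 0.2·t(Running) + 0.29·t(Idle) + 0.28·t(Under Repair)
Solving: t(Running) = 4.1812, t(Idle) = 3.7586, t(Under Repair) = 4.0642.
Expected hours from Running to Degraded: 4.1812.

4.1812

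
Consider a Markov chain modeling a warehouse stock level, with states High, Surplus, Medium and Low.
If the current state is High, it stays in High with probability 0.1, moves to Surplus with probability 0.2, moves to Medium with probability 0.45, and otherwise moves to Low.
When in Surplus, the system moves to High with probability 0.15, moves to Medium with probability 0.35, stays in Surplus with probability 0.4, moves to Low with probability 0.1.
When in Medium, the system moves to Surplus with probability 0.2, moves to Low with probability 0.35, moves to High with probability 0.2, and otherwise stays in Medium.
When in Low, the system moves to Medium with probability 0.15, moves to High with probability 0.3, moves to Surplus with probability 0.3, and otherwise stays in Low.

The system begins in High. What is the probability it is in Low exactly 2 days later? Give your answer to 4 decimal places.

0.2650

Propagate the distribution vector 2 days from High.
After 0 days: (1.0000, 0.0000, 0.0000, 0.0000)
After 1 day: (0.1000, 0.2000, 0.4500, 0.2500)
After 2 days: (0.2050, 0.2650, 0.2650, 0.2650)
P(in Low after 2 days) = 0.2650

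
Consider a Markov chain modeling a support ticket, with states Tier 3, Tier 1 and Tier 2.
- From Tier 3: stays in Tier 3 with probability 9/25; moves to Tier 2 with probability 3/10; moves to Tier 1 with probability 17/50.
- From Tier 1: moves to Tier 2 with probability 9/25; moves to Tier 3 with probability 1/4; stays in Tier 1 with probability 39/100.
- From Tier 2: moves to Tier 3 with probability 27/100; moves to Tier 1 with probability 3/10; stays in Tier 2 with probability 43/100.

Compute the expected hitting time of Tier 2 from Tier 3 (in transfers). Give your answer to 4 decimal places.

Let t(s) be the expected number of transfers to first reach Tier 2 from state s, with t(Tier 2) = 0. Conditioning on the first transfer:
t(Tier 3) = 1 + 0.36·t(Tier 3) + 0.34·t(Tier 1)
t(Tier 1) = 1 + 0.25·t(Tier 3) + 0.39·t(Tier 1)
Solving: t(Tier 3) = 3.1107, t(Tier 1) = 2.9142.
Expected transfers from Tier 3 to Tier 2: 3.1107.

3.1107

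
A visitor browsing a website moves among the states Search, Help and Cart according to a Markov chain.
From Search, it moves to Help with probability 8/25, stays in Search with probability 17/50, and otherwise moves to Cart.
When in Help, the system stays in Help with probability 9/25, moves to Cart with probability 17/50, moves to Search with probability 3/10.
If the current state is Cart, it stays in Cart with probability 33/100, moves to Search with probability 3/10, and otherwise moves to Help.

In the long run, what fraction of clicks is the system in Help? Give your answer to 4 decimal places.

0.3509

Let the stationary distribution be π with π = πP and π_1 + π_2 + π_3 = 1.
π_1 = 0.34·π_1 + 0.3·π_2 + 0.3·π_3
π_2 = 0.32·π_1 + 0.36·π_2 + 0.37·π_3
Solving with the normalization constraint gives π = (0.3125, 0.3509, 0.3366).
So the stationary probability of Help is 0.3509.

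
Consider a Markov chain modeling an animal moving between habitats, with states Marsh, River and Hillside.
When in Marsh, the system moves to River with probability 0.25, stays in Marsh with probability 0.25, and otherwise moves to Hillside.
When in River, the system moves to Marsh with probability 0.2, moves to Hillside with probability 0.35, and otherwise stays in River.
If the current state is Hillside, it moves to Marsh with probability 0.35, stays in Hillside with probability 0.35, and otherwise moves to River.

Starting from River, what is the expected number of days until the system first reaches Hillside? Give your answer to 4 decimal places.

2.6207

Let t(s) be the expected number of days to first reach Hillside from state s, with t(Hillside) = 0. Conditioning on the first day:
t(Marsh) = 1 + 0.25·t(Marsh) + 0.25·t(River)
t(River) = 1 + 0.2·t(Marsh) + 0.45·t(River)
Solving: t(Marsh) = 2.2069, t(River) = 2.6207.
Expected days from River to Hillside: 2.6207.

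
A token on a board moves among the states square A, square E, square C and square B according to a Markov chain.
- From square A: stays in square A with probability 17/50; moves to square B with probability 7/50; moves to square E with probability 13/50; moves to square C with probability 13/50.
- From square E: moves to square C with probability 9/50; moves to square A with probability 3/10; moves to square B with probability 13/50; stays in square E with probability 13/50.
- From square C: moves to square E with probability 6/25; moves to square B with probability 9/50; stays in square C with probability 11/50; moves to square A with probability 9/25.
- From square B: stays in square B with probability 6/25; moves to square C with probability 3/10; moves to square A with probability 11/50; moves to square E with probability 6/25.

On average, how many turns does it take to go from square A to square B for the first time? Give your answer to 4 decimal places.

5.5598

Let t(s) be the expected number of turns to first reach square B from state s, with t(square B) = 0. Conditioning on the first turn:
t(square A) = 1 + 0.34·t(square A) + 0.26·t(square E) + 0.26·t(square C)
t(square E) = 1 + 0.3·t(square A) + 0.26·t(square E) + 0.18·t(square C)
t(square C) = 1 + 0.36·t(square A) + 0.24·t(square E) + 0.22·t(square C)
Solving: t(square A) = 5.5598, t(square E) = 4.9088, t(square C) = 5.3585.
Expected turns from square A to square B: 5.5598.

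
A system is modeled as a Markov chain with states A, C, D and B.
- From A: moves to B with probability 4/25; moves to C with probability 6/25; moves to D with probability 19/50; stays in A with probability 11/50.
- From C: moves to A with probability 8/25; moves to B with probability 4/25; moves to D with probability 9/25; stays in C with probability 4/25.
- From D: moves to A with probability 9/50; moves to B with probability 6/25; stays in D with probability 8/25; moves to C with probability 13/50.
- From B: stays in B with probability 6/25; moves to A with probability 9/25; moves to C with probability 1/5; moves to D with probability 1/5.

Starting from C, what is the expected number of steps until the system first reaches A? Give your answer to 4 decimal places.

Let t(s) be the expected number of steps to first reach A from state s, with t(A) = 0. Conditioning on the first step:
t(C) = 1 + 0.16·t(C) + 0.36·t(D) + 0.16·t(B)
t(D) = 1 + 0.26·t(C) + 0.32·t(D) + 0.24·t(B)
t(B) = 1 + 0.2·t(C) + 0.2·t(D) + 0.24·t(B)
Solving: t(C) = 3.5220, t(D) = 3.9783, t(B) = 3.2896.
Expected steps from C to A: 3.5220.

3.5220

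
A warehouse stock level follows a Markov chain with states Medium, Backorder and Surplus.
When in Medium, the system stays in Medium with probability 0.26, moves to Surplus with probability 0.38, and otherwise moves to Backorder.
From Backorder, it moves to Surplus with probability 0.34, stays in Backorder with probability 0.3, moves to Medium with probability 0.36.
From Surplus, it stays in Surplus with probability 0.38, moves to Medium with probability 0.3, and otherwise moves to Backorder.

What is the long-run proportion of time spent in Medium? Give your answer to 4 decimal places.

0.3073

Let the stationary distribution be π with π = πP and π_1 + π_2 + π_3 = 1.
π_1 = 0.26·π_1 + 0.36·π_2 + 0.3·π_3
π_2 = 0.36·π_1 + 0.3·π_2 + 0.32·π_3
Solving with the normalization constraint gives π = (0.3073, 0.3258, 0.3670).
So the stationary probability of Medium is 0.3073.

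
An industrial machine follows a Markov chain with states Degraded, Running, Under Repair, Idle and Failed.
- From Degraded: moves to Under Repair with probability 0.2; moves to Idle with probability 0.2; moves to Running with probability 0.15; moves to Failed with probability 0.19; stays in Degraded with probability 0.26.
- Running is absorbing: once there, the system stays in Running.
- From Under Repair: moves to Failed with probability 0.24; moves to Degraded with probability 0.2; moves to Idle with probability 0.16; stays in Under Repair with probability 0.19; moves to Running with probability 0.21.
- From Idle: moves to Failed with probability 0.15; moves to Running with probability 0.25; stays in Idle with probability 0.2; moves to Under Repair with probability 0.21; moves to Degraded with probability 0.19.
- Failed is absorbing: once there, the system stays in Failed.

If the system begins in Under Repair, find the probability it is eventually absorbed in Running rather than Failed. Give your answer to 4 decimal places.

Let h(s) be the probability of absorption at Running starting from transient state s. Then h(Running) = 1 and h(Failed) = 0. By first-step analysis:
h(Degraded) = 0.26·h(Degraded) + 0.15·1 + 0.2·h(Under Repair) + 0.2·h(Idle) + 0.19·0
h(Under Repair) = 0.2·h(Degraded) + 0.21·1 + 0.19·h(Under Repair) + 0.16·h(Idle) + 0.24·0
h(Idle) = 0.19·h(Degraded) + 0.25·1 + 0.21·h(Under Repair) + 0.2·h(Idle) + 0.15·0
Solving: h(Degraded) = 0.4851, h(Under Repair) = 0.4889, h(Idle) = 0.5560.
Starting from Under Repair, the probability is 0.4889.

0.4889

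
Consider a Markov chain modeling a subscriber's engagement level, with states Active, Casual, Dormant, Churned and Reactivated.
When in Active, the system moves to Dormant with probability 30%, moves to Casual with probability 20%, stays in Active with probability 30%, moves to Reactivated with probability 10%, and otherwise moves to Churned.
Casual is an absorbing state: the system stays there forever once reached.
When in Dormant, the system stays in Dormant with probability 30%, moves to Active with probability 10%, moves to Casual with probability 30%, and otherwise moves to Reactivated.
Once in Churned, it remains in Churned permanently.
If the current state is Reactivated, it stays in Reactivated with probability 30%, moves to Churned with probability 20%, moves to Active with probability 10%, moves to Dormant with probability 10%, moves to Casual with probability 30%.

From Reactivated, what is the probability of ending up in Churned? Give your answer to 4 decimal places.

0.3521

Let h(s) be the probability of absorption at Churned starting from transient state s. Then h(Churned) = 1 and h(Casual) = 0. By first-step analysis:
h(Active) = 0.3·h(Active) + 0.2·0 + 0.3·h(Dormant) + 0.1·1 + 0.1·h(Reactivated)
h(Dormant) = 0.1·h(Active) + 0.3·0 + 0.3·h(Dormant) + 0.3·h(Reactivated)
h(Reactivated) = 0.1·h(Active) + 0.3·0 + 0.1·h(Dormant) + 0.2·1 + 0.3·h(Reactivated)
Solving: h(Active) = 0.2746, h(Dormant) = 0.1901, h(Reactivated) = 0.3521.
Starting from Reactivated, the probability is 0.3521.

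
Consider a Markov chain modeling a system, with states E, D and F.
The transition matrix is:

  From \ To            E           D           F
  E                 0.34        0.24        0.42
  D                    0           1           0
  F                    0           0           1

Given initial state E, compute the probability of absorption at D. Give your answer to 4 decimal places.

Let h(s) be the probability of absorption at D starting from transient state s. Then h(D) = 1 and h(F) = 0. By first-step analysis:
h(E) = 0.34·h(E) + 0.24·1 + 0.42·0
Solving: h(E) = 0.3636.
Starting from E, the probability is 0.3636.

0.3636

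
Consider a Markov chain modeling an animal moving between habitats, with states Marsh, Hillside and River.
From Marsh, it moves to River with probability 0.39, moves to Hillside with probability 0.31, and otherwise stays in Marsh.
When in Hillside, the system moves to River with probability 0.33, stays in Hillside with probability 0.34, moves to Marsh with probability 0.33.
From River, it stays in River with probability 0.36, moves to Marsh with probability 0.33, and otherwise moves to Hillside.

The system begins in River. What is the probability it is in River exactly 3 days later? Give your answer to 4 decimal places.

0.3600

Propagate the distribution vector 3 days from River.
After 0 days: (0.0000, 0.0000, 1.0000)
After 1 day: (0.3300, 0.3100, 0.3600)
After 2 days: (0.3201, 0.3193, 0.3606)
After 3 days: (0.3204, 0.3196, 0.3600)
P(in River after 3 days) = 0.3600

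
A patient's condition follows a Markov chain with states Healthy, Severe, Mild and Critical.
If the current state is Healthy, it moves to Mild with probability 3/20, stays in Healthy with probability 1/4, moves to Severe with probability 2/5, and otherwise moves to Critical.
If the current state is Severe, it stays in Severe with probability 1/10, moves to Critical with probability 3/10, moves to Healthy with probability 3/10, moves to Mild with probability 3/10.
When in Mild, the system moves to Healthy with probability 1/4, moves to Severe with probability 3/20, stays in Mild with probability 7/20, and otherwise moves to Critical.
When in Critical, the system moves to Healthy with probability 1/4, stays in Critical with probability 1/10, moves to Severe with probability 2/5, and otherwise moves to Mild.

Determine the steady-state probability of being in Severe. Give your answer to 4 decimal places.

Let the stationary distribution be π with π = πP and π_1 + π_2 + π_3 + π_4 = 1.
π_1 = 0.25·π_1 + 0.3·π_2 + 0.25·π_3 + 0.25·π_4
π_2 = 0.4·π_1 + 0.1·π_2 + 0.15·π_3 + 0.4·π_4
π_3 = 0.15·π_1 + 0.3·π_2 + 0.35·π_3 + 0.25·π_4
Solving with the normalization constraint gives π = (0.2629, 0.2571, 0.2629, 0.2171).
So the stationary probability of Severe is 0.2571.

0.2571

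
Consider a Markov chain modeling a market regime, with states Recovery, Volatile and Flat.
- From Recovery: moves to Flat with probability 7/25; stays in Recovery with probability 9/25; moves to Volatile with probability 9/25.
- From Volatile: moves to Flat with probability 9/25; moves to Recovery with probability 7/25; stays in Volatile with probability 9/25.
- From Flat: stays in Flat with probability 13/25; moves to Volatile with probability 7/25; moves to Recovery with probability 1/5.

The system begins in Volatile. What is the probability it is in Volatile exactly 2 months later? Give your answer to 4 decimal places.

0.3312

Sum over the intermediate state after 1 month:
P = P(Volatile→Recovery)·P(Recovery→Volatile) + P(Volatile→Volatile)·P(Volatile→Volatile) + P(Volatile→Flat)·P(Flat→Volatile)
  = 0.28×0.36 + 0.36×0.36 + 0.36×0.28
  = 0.1008 + 0.1296 + 0.1008 = 0.3312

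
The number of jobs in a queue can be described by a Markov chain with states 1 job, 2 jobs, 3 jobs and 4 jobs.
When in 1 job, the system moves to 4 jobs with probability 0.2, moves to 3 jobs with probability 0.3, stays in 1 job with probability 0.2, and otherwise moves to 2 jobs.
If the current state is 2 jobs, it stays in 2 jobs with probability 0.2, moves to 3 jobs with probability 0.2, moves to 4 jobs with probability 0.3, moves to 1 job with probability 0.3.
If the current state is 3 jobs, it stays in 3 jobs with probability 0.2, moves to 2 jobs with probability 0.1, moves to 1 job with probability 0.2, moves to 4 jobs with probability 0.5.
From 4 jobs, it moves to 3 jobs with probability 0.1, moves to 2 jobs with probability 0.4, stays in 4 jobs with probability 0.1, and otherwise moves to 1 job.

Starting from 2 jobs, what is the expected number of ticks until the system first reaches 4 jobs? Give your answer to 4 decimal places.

Let t(s) be the expected number of ticks to first reach 4 jobs from state s, with t(4 jobs) = 0. Conditioning on the first tick:
t(1 job) = 1 + 0.2·t(1 job) + 0.3·t(2 jobs) + 0.3·t(3 jobs)
t(2 jobs) = 1 + 0.3·t(1 job) + 0.2·t(2 jobs) + 0.2·t(3 jobs)
t(3 jobs) = 1 + 0.2·t(1 job) + 0.1·t(2 jobs) + 0.2·t(3 jobs)
Solving: t(1 job) = 3.3521, t(2 jobs) = 3.1268, t(3 jobs) = 2.4789.
Expected ticks from 2 jobs to 4 jobs: 3.1268.

3.1268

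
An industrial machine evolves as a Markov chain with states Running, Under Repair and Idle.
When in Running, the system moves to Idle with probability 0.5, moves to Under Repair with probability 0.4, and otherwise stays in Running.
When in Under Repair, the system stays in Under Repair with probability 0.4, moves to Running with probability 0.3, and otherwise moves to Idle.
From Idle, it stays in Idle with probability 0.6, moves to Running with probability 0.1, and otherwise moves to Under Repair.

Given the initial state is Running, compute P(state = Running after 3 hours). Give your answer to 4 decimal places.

Propagate the distribution vector 3 hours from Running.
After 0 hours: (1.0000, 0.0000, 0.0000)
After 1 hour: (0.1000, 0.4000, 0.5000)
After 2 hours: (0.1800, 0.3500, 0.4700)
After 3 hours: (0.1700, 0.3530, 0.4770)
P(in Running after 3 hours) = 0.1700

0.1700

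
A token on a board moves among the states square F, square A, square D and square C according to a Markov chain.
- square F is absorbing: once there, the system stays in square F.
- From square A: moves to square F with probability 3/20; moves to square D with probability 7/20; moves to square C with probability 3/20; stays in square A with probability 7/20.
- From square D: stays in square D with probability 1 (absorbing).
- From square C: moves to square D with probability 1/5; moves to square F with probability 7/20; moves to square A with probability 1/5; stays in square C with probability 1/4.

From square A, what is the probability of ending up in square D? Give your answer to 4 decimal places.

Let h(s) be the probability of absorption at square D starting from transient state s. Then h(square D) = 1 and h(square F) = 0. By first-step analysis:
h(square A) = 0.15·0 + 0.35·h(square A) + 0.35·1 + 0.15·h(square C)
h(square C) = 0.35·0 + 0.2·h(square A) + 0.2·1 + 0.25·h(square C)
Solving: h(square A) = 0.6393, h(square C) = 0.4372.
Starting from square A, the probability is 0.6393.

0.6393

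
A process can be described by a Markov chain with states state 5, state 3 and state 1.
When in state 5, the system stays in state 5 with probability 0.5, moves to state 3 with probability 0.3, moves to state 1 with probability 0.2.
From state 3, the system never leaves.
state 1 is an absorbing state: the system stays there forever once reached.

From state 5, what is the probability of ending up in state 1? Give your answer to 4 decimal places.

Let h(s) be the probability of absorption at state 1 starting from transient state s. Then h(state 1) = 1 and h(state 3) = 0. By first-step analysis:
h(state 5) = 0.5·h(state 5) + 0.3·0 + 0.2·1
Solving: h(state 5) = 0.4000.
Starting from state 5, the probability is 0.4000.

0.4000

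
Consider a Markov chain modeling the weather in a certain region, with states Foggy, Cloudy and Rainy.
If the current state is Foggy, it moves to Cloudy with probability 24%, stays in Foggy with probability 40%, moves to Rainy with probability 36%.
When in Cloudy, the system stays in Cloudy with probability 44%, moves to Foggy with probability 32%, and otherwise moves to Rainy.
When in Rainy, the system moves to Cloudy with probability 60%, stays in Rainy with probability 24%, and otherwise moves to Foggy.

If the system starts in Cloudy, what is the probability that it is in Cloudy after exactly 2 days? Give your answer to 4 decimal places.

0.4144

Sum over the intermediate state after 1 day:
P = P(Cloudy→Foggy)·P(Foggy→Cloudy) + P(Cloudy→Cloudy)·P(Cloudy→Cloudy) + P(Cloudy→Rainy)·P(Rainy→Cloudy)
  = 0.32×0.24 + 0.44×0.44 + 0.24×0.6
  = 0.0768 + 0.1936 + 0.1440 = 0.4144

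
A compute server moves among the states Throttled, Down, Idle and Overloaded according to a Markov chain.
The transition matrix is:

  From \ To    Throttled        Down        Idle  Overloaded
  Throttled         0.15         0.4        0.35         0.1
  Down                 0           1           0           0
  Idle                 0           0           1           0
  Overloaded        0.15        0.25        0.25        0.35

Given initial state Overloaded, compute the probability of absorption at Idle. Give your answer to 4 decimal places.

0.4930

Let h(s) be the probability of absorption at Idle starting from transient state s. Then h(Idle) = 1 and h(Down) = 0. By first-step analysis:
h(Throttled) = 0.15·h(Throttled) + 0.4·0 + 0.35·1 + 0.1·h(Overloaded)
h(Overloaded) = 0.15·h(Throttled) + 0.25·0 + 0.25·1 + 0.35·h(Overloaded)
Solving: h(Throttled) = 0.4698, h(Overloaded) = 0.4930.
Starting from Overloaded, the probability is 0.4930.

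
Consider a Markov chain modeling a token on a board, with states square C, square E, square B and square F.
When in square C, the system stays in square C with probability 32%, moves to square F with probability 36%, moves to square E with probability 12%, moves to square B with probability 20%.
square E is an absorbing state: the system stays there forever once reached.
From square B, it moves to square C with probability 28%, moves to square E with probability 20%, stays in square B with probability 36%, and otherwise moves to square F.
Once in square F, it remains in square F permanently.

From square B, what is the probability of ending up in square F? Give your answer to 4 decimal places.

0.5527

Let h(s) be the probability of absorption at square F starting from transient state s. Then h(square F) = 1 and h(square E) = 0. By first-step analysis:
h(square C) = 0.32·h(square C) + 0.12·0 + 0.2·h(square B) + 0.36·1
h(square B) = 0.28·h(square C) + 0.2·0 + 0.36·h(square B) + 0.16·1
Solving: h(square C) = 0.6920, h(square B) = 0.5527.
Starting from square B, the probability is 0.5527.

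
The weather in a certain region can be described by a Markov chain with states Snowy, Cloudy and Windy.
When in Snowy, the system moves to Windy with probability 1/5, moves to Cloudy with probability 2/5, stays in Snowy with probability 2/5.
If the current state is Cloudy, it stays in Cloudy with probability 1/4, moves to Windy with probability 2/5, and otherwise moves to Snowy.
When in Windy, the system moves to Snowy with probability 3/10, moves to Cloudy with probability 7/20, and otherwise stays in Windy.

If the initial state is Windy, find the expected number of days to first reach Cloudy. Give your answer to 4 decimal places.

2.7273

Let t(s) be the expected number of days to first reach Cloudy from state s, with t(Cloudy) = 0. Conditioning on the first day:
t(Snowy) = 1 + 0.4·t(Snowy) + 0.2·t(Windy)
t(Windy) = 1 + 0.3·t(Snowy) + 0.35·t(Windy)
Solving: t(Snowy) = 2.5758, t(Windy) = 2.7273.
Expected days from Windy to Cloudy: 2.7273.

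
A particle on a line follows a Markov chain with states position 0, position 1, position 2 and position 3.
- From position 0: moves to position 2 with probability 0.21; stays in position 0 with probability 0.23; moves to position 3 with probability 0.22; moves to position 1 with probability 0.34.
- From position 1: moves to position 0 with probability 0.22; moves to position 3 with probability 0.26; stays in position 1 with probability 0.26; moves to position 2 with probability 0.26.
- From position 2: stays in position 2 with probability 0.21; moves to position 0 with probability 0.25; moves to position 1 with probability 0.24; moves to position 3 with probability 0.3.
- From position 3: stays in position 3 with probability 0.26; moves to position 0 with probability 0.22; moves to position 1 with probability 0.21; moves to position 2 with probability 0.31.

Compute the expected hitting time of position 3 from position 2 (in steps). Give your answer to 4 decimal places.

Let t(s) be the expected number of steps to first reach position 3 from state s, with t(position 3) = 0. Conditioning on the first step:
t(position 0) = 1 + 0.23·t(position 0) + 0.34·t(position 1) + 0.21·t(position 2)
t(position 1) = 1 + 0.22·t(position 0) + 0.26·t(position 1) + 0.26·t(position 2)
t(position 2) = 1 + 0.25·t(position 0) + 0.24·t(position 1) + 0.21·t(position 2)
Solving: t(position 0) = 4.0042, t(position 1) = 3.8418, t(position 2) = 3.7001.
Expected steps from position 2 to position 3: 3.7001.

3.7001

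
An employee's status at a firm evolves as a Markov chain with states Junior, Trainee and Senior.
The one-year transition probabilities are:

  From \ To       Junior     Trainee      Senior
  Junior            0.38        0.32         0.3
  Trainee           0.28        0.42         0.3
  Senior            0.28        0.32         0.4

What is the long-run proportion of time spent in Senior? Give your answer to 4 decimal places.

0.3333

Let the stationary distribution be π with π = πP and π_1 + π_2 + π_3 = 1.
π_1 = 0.38·π_1 + 0.28·π_2 + 0.28·π_3
π_2 = 0.32·π_1 + 0.42·π_2 + 0.32·π_3
Solving with the normalization constraint gives π = (0.3111, 0.3556, 0.3333).
So the stationary probability of Senior is 0.3333.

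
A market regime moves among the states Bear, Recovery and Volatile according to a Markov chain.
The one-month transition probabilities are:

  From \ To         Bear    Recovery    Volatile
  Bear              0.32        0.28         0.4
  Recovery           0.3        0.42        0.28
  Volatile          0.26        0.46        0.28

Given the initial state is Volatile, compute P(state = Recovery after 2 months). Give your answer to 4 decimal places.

Sum over the intermediate state after 1 month:
P = P(Volatile→Bear)·P(Bear→Recovery) + P(Volatile→Recovery)·P(Recovery→Recovery) + P(Volatile→Volatile)·P(Volatile→Recovery)
  = 0.26×0.28 + 0.46×0.42 + 0.28×0.46
  = 0.0728 + 0.1932 + 0.1288 = 0.3948

0.3948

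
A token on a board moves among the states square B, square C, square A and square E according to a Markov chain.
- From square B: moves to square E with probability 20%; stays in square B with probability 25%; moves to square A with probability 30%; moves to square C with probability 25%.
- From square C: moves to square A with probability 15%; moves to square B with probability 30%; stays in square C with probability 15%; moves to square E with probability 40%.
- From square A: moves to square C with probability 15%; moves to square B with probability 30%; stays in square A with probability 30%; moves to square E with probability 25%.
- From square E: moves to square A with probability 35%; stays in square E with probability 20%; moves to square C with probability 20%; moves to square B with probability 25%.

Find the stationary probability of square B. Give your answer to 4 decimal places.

Let the stationary distribution be π with π = πP and π_1 + π_2 + π_3 + π_4 = 1.
π_1 = 0.25·π_1 + 0.3·π_2 + 0.3·π_3 + 0.25·π_4
π_2 = 0.25·π_1 + 0.15·π_2 + 0.15·π_3 + 0.2·π_4
π_3 = 0.3·π_1 + 0.15·π_2 + 0.3·π_3 + 0.35·π_4
Solving with the normalization constraint gives π = (0.2737, 0.1900, 0.2841, 0.2522).
So the stationary probability of square B is 0.2737.

0.2737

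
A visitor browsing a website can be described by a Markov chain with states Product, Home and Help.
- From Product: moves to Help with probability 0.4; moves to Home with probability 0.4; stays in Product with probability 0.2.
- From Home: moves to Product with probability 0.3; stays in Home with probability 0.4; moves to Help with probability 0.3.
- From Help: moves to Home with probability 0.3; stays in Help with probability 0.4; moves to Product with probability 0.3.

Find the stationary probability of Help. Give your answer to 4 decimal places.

0.3636

Let the stationary distribution be π with π = πP and π_1 + π_2 + π_3 = 1.
π_1 = 0.2·π_1 + 0.3·π_2 + 0.3·π_3
π_2 = 0.4·π_1 + 0.4·π_2 + 0.3·π_3
Solving with the normalization constraint gives π = (0.2727, 0.3636, 0.3636).
So the stationary probability of Help is 0.3636.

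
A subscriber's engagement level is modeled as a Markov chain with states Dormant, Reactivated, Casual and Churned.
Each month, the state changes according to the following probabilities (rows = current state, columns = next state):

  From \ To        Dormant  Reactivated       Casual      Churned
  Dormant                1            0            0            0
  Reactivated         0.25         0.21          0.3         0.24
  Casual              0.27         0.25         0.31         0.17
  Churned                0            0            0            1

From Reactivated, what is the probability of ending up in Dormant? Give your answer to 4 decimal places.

0.5392

Let h(s) be the probability of absorption at Dormant starting from transient state s. Then h(Dormant) = 1 and h(Churned) = 0. By first-step analysis:
h(Reactivated) = 0.25·1 + 0.21·h(Reactivated) + 0.3·h(Casual) + 0.24·0
h(Casual) = 0.27·1 + 0.25·h(Reactivated) + 0.31·h(Casual) + 0.17·0
Solving: h(Reactivated) = 0.5392, h(Casual) = 0.5867.
Starting from Reactivated, the probability is 0.5392.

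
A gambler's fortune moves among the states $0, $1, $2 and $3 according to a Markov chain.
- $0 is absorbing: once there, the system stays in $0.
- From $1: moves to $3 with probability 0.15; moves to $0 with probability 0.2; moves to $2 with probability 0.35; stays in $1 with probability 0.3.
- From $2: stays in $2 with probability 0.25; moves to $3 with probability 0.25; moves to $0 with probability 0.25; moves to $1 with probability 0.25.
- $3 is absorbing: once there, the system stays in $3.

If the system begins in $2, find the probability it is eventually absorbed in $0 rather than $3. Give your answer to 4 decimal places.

0.5143

Let h(s) be the probability of absorption at $0 starting from transient state s. Then h($0) = 1 and h($3) = 0. By first-step analysis:
h($1) = 0.2·1 + 0.3·h($1) + 0.35·h($2) + 0.15·0
h($2) = 0.25·1 + 0.25·h($1) + 0.25·h($2) + 0.25·0
Solving: h($1) = 0.5429, h($2) = 0.5143.
Starting from $2, the probability is 0.5143.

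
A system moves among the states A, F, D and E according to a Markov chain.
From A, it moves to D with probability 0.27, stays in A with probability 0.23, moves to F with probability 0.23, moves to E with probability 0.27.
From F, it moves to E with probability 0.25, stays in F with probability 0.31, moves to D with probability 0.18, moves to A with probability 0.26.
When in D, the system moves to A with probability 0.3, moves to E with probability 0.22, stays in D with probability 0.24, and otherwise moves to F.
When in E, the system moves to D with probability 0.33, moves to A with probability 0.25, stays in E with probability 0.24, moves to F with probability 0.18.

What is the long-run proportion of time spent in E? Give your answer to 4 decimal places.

0.2451

Let the stationary distribution be π with π = πP and π_1 + π_2 + π_3 + π_4 = 1.
π_1 = 0.23·π_1 + 0.26·π_2 + 0.3·π_3 + 0.25·π_4
π_2 = 0.23·π_1 + 0.31·π_2 + 0.24·π_3 + 0.18·π_4
π_3 = 0.27·π_1 + 0.18·π_2 + 0.24·π_3 + 0.33·π_4
Solving with the normalization constraint gives π = (0.2600, 0.2395, 0.2555, 0.2451).
So the stationary probability of E is 0.2451.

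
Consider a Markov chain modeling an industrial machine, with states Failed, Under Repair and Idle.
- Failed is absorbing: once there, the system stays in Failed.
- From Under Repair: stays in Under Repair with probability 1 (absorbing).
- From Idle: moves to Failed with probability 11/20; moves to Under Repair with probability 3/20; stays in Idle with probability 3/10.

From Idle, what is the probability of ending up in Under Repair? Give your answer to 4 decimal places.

0.2143

Let h(s) be the probability of absorption at Under Repair starting from transient state s. Then h(Under Repair) = 1 and h(Failed) = 0. By first-step analysis:
h(Idle) = 0.55·0 + 0.15·1 + 0.3·h(Idle)
Solving: h(Idle) = 0.2143.
Starting from Idle, the probability is 0.2143.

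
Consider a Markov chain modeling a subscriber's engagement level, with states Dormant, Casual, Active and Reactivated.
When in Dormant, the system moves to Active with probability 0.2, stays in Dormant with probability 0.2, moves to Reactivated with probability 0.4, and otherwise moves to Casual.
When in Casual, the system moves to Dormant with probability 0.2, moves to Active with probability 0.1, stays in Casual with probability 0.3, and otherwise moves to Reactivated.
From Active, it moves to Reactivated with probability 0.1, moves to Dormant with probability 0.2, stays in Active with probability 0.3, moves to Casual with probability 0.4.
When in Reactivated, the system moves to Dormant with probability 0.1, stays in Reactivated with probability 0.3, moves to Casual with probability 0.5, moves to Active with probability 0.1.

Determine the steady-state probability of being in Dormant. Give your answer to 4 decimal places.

Let the stationary distribution be π with π = πP and π_1 + π_2 + π_3 + π_4 = 1.
π_1 = 0.2·π_1 + 0.2·π_2 + 0.2·π_3 + 0.1·π_4
π_2 = 0.2·π_1 + 0.3·π_2 + 0.4·π_3 + 0.5·π_4
π_3 = 0.2·π_1 + 0.1·π_2 + 0.3·π_3 + 0.1·π_4
Solving with the normalization constraint gives π = (0.1676, 0.3626, 0.1460, 0.3238).
So the stationary probability of Dormant is 0.1676.

0.1676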